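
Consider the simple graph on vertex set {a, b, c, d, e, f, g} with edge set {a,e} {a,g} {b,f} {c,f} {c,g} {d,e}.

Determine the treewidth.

A width-1 tree decomposition is:
Bags: B1 = {d, e}  B2 = {a, e}  B3 = {a, g}  B4 = {c, g}  B5 = {c, f}  B6 = {b, f}
Tree: B1–B2, B2–B3, B3–B4, B4–B5, B5–B6
The largest bag has 2 vertices, giving width 1; this decomposition certifies tw(G) ≤ 1. Since G has at least one edge (e.g. d–e), it is not an edgeless graph, so tw(G) ≥ 1. Therefore the treewidth is 1.

1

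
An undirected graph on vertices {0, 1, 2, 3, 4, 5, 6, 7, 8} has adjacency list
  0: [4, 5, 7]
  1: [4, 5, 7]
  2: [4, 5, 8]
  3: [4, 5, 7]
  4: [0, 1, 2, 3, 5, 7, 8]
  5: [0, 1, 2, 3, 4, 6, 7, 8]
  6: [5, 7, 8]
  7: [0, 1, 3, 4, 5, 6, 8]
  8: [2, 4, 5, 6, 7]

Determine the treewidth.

3

A width-3 tree decomposition is:
Bags: B1 = {4, 5, 7, 8}  B2 = {2, 4, 5, 8}  B3 = {0, 4, 5, 7}  B4 = {1, 4, 5, 7}  B5 = {5, 6, 7, 8}  B6 = {3, 4, 5, 7}
Tree: B1–B2, B1–B3, B3–B4, B1–B5, B4–B6
Every bag has size at most 4, so the width is 4 − 1 = 3 and tw(G) ≤ 3. On the other hand G contains the 4-clique {2, 4, 5, 8}. A clique must lie in a single bag of any decomposition, so no decomposition can have width below 3. Hence tw(G) = 3 exactly.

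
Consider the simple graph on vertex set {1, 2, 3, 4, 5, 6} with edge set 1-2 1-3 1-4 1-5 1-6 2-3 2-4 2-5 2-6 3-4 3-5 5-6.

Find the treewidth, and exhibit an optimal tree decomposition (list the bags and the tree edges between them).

Treewidth 3.
Bags: B1 = {1, 2, 3, 5}  B2 = {1, 2, 3, 4}  B3 = {1, 2, 5, 6}
Tree: B1–B2, B1–B3

The largest bag has 4 vertices, giving width 3; this decomposition certifies tw(G) ≤ 3. On the other hand G contains the 4-clique {1, 2, 3, 4}. A clique must lie in a single bag of any decomposition, so no decomposition can have width below 3. The upper and lower bounds meet at 3, so that is the treewidth.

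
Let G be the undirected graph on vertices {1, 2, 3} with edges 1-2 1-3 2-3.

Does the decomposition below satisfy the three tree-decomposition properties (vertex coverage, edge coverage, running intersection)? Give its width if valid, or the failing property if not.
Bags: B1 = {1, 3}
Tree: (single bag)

A tree decomposition must satisfy three properties: every vertex lies in some bag; for every edge, both endpoints lie together in some bag; and for every vertex, the bags containing it form a connected subtree. Here vertex 2 appears in no bag, so the decomposition is invalid.

No — vertex 2 appears in no bag.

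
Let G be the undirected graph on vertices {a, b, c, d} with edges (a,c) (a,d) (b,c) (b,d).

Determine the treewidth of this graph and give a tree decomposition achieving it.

Treewidth 2.
One optimal decomposition is:
Bags: B1 = {a, b, c}  B2 = {a, b, d}
Tree: B1–B2

Every bag has size at most 3, so the width is 3 − 1 = 2 and tw(G) ≤ 2. The edges b–c–a–d–b form a cycle, so G is not a tree and its treewidth is at least 2. The upper and lower bounds meet at 2, so that is the treewidth.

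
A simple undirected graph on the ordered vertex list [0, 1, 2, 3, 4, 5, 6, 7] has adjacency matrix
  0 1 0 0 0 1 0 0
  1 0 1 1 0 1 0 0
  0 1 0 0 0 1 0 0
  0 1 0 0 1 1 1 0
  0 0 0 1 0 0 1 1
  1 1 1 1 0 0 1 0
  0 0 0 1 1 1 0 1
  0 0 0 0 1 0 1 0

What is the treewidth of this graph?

2

A width-2 tree decomposition is:
Bags: B1 = {1, 3, 5}  B2 = {3, 5, 6}  B3 = {3, 4, 6}  B4 = {0, 1, 5}  B5 = {4, 6, 7}  B6 = {1, 2, 5}
Tree: B1–B2, B2–B3, B1–B4, B3–B5, B1–B6
The largest bag has 3 vertices, giving width 2; this decomposition certifies tw(G) ≤ 2. For the lower bound, the 3 vertices {3, 4, 6} are pairwise adjacent, and any tree decomposition puts a clique entirely inside one bag — forcing width ≥ 2. Therefore the treewidth is 2.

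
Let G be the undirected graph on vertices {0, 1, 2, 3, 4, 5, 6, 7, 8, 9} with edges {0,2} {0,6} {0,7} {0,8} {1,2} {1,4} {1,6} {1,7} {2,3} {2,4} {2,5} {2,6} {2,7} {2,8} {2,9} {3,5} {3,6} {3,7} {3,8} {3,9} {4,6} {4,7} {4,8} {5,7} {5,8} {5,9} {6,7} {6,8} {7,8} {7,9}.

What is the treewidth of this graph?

4

A width-4 tree decomposition is:
Bags: B1 = {2, 4, 6, 7, 8}  B2 = {0, 2, 6, 7, 8}  B3 = {2, 3, 6, 7, 8}  B4 = {2, 3, 5, 7, 8}  B5 = {1, 2, 4, 6, 7}  B6 = {2, 3, 5, 7, 9}
Tree: B1–B2, B2–B3, B3–B4, B1–B5, B4–B6
The largest bag has 5 vertices, giving width 4; this decomposition certifies tw(G) ≤ 4. Conversely, {2, 3, 5, 7, 9} is a clique of size 5, and the vertices of any clique must share a bag in every tree decomposition; so some bag has ≥ 5 vertices and tw(G) ≥ 4. The upper and lower bounds meet at 4, so that is the treewidth.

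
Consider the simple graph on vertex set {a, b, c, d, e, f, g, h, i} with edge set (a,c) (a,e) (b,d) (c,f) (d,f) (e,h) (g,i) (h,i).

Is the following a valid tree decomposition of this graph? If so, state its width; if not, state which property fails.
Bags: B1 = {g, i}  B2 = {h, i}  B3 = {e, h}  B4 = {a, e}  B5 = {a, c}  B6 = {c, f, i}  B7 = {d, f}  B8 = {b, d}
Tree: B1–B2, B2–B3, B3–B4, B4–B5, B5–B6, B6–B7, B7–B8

A tree decomposition must satisfy three properties: every vertex lies in some bag; for every edge, both endpoints lie together in some bag; and for every vertex, the bags containing it form a connected subtree. Here bags containing vertex i are not connected in the tree, so the decomposition is invalid.

No — bags containing vertex i are not connected in the tree.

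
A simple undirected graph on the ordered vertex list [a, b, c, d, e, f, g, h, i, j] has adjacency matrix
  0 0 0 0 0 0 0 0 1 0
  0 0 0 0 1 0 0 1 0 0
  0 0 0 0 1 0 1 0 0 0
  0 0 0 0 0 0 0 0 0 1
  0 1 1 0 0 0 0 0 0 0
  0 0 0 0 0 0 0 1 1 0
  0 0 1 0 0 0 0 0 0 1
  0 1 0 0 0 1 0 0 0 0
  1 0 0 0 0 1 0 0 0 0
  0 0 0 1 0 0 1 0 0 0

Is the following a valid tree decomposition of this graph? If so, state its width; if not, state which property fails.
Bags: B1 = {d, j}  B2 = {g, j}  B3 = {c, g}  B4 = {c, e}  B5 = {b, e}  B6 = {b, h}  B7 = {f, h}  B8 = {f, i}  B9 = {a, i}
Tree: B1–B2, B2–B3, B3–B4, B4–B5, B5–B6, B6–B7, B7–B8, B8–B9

Yes; width 1.

Checking the three conditions: (i) the bags cover all of {a, b, c, d, e, f, g, h, i, j}; (ii) for each edge, some bag contains both endpoints; (iii) the bags containing any fixed vertex form a subtree. All hold, so the decomposition is valid with width 2 − 1 = 1.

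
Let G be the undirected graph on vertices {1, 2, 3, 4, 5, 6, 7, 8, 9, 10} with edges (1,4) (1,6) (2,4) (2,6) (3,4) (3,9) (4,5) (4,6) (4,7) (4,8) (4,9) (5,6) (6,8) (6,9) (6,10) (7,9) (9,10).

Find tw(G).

2

A width-2 tree decomposition is:
Bags: B1 = {4, 6, 8}  B2 = {2, 4, 6}  B3 = {4, 5, 6}  B4 = {4, 6, 9}  B5 = {3, 4, 9}  B6 = {6, 9, 10}  B7 = {4, 7, 9}  B8 = {1, 4, 6}
Tree: B1–B2, B1–B3, B3–B4, B4–B5, B4–B6, B4–B7, B4–B8
Every bag has size at most 3, so the width is 3 − 1 = 2 and tw(G) ≤ 2. Conversely, {6, 9, 10} is a clique of size 3, and the vertices of any clique must share a bag in every tree decomposition; so some bag has ≥ 3 vertices and tw(G) ≥ 2. Therefore the treewidth is 2.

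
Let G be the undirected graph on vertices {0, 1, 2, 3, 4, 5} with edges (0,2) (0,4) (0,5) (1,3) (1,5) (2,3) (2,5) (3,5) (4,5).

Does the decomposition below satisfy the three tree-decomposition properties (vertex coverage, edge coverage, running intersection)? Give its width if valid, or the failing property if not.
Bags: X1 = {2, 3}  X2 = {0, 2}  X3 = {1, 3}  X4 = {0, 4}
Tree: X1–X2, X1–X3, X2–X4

No — vertex 5 appears in no bag.

A tree decomposition must satisfy three properties: every vertex lies in some bag; for every edge, both endpoints lie together in some bag; and for every vertex, the bags containing it form a connected subtree. Here vertex 5 appears in no bag, so the decomposition is invalid.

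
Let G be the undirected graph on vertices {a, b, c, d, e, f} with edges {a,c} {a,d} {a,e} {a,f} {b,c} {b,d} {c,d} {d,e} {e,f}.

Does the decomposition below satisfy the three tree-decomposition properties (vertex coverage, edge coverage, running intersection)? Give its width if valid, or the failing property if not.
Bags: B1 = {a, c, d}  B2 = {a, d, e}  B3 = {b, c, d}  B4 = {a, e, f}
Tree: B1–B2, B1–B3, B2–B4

Every vertex of G appears in some bag (union = {a, b, c, d, e, f}); every edge is covered by a bag; and for each vertex v the set of bags containing v is connected in the bag tree. The decomposition is therefore valid. The largest bag has 3 vertices, so the width is 2.

Yes; width 2.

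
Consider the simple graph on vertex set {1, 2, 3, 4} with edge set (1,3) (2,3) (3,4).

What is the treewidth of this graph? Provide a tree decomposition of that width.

Each bag holds 2 vertices, so the decomposition has width 1, which upper-bounds the treewidth. G has an edge, so its treewidth is at least 1. Combining the bounds, tw(G) = 1.

Treewidth 1.
One optimal decomposition is:
Bags: B1 = {2, 3}  B2 = {3, 4}  B3 = {1, 3}
Tree: B1–B2, B1–B3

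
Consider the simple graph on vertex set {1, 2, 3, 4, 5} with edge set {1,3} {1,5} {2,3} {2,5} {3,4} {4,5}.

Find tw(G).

2

A width-2 tree decomposition is:
Bags: B1 = {3, 4, 5}  B2 = {1, 3, 5}  B3 = {2, 3, 5}
Tree: B1–B2, B2–B3
Each bag holds 3 vertices, so the decomposition has width 2, which upper-bounds the treewidth. For the lower bound, G contains the cycle 3–4–5–1–3, so G is not a forest; only forests have treewidth ≤ 1, hence tw(G) ≥ 2. The upper and lower bounds meet at 2, so that is the treewidth.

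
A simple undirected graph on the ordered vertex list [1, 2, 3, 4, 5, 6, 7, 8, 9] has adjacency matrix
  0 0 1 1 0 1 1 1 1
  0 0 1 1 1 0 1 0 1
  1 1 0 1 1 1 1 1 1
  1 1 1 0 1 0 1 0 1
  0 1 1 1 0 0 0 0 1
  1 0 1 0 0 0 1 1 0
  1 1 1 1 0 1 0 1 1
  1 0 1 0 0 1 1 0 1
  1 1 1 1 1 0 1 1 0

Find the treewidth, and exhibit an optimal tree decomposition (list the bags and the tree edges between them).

Treewidth 4.
Bags: B1 = {1, 3, 4, 7, 9}  B2 = {1, 3, 7, 8, 9}  B3 = {2, 3, 4, 7, 9}  B4 = {2, 3, 4, 5, 9}  B5 = {1, 3, 6, 7, 8}
Tree: B1–B2, B1–B3, B3–B4, B2–B5

Each bag holds 5 vertices, so the decomposition has width 4, which upper-bounds the treewidth. On the other hand G contains the 5-clique {2, 3, 4, 5, 9}. A clique must lie in a single bag of any decomposition, so no decomposition can have width below 4. Combining the bounds, tw(G) = 4.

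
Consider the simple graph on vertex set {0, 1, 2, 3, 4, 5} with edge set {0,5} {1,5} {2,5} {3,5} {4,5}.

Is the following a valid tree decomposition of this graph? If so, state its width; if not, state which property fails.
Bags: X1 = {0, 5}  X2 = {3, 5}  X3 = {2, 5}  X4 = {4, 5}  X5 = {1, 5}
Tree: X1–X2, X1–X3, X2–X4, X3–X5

Yes; width 1.

Every vertex of G appears in some bag (union = {0, 1, 2, 3, 4, 5}); every edge is covered by a bag; and for each vertex v the set of bags containing v is connected in the bag tree. The decomposition is therefore valid. The largest bag has 2 vertices, so the width is 1.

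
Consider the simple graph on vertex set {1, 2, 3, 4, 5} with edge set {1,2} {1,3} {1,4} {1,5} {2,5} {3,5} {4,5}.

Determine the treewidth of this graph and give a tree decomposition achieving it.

Treewidth 2.
One such decomposition:
Bags: B1 = {1, 2, 5}  B2 = {1, 3, 5}  B3 = {1, 4, 5}
Tree: B1–B2, B2–B3

Each bag holds 3 vertices, so the decomposition has width 2, which upper-bounds the treewidth. On the other hand G contains the 3-clique {1, 2, 5}. A clique must lie in a single bag of any decomposition, so no decomposition can have width below 2. The upper and lower bounds meet at 2, so that is the treewidth.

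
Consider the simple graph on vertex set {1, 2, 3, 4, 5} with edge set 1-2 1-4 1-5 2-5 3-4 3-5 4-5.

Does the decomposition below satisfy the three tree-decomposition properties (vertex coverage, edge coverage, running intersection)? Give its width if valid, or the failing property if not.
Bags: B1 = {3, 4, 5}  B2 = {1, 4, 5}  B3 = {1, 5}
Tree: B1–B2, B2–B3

No — vertex 2 appears in no bag.

A tree decomposition must satisfy three properties: every vertex lies in some bag; for every edge, both endpoints lie together in some bag; and for every vertex, the bags containing it form a connected subtree. Here vertex 2 appears in no bag, so the decomposition is invalid.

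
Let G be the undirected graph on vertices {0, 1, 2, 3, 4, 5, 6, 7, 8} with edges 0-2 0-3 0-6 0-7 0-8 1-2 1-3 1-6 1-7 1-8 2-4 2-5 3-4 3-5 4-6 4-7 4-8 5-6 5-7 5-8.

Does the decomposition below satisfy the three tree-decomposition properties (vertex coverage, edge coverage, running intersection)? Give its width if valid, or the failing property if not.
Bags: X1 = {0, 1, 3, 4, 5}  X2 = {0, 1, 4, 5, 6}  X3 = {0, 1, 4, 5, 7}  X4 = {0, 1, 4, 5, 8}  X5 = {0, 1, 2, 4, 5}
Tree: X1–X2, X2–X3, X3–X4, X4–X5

Yes; width 4.

Every vertex of G appears in some bag (union = {0, 1, 2, 3, 4, 5, 6, 7, 8}); every edge is covered by a bag; and for each vertex v the set of bags containing v is connected in the bag tree. The decomposition is therefore valid. The largest bag has 5 vertices, so the width is 4.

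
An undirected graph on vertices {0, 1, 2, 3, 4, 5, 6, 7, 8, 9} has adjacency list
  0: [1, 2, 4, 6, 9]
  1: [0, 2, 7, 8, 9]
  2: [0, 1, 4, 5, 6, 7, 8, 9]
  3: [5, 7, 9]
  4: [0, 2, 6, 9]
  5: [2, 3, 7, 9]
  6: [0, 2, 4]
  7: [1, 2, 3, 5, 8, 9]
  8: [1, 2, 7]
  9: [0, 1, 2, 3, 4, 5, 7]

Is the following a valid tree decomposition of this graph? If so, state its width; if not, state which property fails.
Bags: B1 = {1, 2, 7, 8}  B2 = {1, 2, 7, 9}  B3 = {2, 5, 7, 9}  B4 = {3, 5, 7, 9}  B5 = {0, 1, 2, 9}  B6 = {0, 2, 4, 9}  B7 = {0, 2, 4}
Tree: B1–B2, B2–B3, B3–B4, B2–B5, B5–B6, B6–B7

No — vertex 6 appears in no bag.

A tree decomposition must satisfy three properties: every vertex lies in some bag; for every edge, both endpoints lie together in some bag; and for every vertex, the bags containing it form a connected subtree. Here vertex 6 appears in no bag, so the decomposition is invalid.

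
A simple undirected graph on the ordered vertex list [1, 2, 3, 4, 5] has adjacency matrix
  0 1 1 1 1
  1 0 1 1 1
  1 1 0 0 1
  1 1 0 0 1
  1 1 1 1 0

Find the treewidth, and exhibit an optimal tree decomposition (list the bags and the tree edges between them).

Every bag has size at most 4, so the width is 4 − 1 = 3 and tw(G) ≤ 3. On the other hand G contains the 4-clique {1, 2, 3, 5}. A clique must lie in a single bag of any decomposition, so no decomposition can have width below 3. The upper and lower bounds meet at 3, so that is the treewidth.

Treewidth 3.
Bags: B1 = {1, 2, 4, 5}  B2 = {1, 2, 3, 5}
Tree: B1–B2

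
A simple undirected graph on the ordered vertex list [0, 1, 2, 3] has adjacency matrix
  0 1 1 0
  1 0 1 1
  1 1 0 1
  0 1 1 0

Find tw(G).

2

A width-2 tree decomposition is:
Bags: B1 = {1, 2, 3}  B2 = {0, 1, 2}
Tree: B1–B2
Every bag has size at most 3, so the width is 3 − 1 = 2 and tw(G) ≤ 2. For the lower bound, the 3 vertices {0, 1, 2} are pairwise adjacent, and any tree decomposition puts a clique entirely inside one bag — forcing width ≥ 2. Therefore the treewidth is 2.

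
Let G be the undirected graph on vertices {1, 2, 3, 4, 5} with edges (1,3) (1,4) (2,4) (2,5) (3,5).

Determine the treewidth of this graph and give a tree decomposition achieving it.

The largest bag has 3 vertices, giving width 2; this decomposition certifies tw(G) ≤ 2. The edges 5–2–4–1–3–5 form a cycle, so G is not a tree and its treewidth is at least 2. Therefore the treewidth is 2.

Treewidth 2.
Bags: B1 = {2, 4, 5}  B2 = {1, 4, 5}  B3 = {1, 3, 5}
Tree: B1–B2, B2–B3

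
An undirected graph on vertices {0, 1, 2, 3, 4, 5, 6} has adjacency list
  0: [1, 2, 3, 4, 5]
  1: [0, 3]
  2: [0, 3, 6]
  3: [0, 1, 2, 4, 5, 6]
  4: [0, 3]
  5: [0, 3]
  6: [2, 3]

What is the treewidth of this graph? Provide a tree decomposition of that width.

Treewidth 2.
One such decomposition:
Bags: B1 = {0, 3, 5}  B2 = {0, 1, 3}  B3 = {0, 2, 3}  B4 = {0, 3, 4}  B5 = {2, 3, 6}
Tree: B1–B2, B2–B3, B2–B4, B3–B5

The largest bag has 3 vertices, giving width 2; this decomposition certifies tw(G) ≤ 2. For the lower bound, the 3 vertices {0, 1, 3} are pairwise adjacent, and any tree decomposition puts a clique entirely inside one bag — forcing width ≥ 2. Hence tw(G) = 2 exactly.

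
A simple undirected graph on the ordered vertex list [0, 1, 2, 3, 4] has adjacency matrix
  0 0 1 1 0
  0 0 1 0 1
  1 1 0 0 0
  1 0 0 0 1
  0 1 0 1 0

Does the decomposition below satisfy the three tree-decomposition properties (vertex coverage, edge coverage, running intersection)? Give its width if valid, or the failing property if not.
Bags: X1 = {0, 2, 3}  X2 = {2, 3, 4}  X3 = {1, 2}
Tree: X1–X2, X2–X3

No — edge (4,1) lies in no bag.

A tree decomposition must satisfy three properties: every vertex lies in some bag; for every edge, both endpoints lie together in some bag; and for every vertex, the bags containing it form a connected subtree. Here edge (4,1) lies in no bag, so the decomposition is invalid.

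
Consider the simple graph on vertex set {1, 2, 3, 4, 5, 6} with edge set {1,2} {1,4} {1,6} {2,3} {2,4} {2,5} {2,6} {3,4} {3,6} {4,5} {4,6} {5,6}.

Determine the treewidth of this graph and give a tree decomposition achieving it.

Each bag holds 4 vertices, so the decomposition has width 3, which upper-bounds the treewidth. On the other hand G contains the 4-clique {1, 2, 4, 6}. A clique must lie in a single bag of any decomposition, so no decomposition can have width below 3. Hence tw(G) = 3 exactly.

Treewidth 3.
Bags: B1 = {2, 3, 4, 6}  B2 = {2, 4, 5, 6}  B3 = {1, 2, 4, 6}
Tree: B1–B2, B2–B3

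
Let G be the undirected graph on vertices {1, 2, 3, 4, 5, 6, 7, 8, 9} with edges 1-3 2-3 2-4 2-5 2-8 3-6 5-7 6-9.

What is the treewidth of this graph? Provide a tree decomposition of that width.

Treewidth 1.
Bags: B1 = {2, 3}  B2 = {3, 6}  B3 = {6, 9}  B4 = {2, 5}  B5 = {2, 4}  B6 = {1, 3}  B7 = {5, 7}  B8 = {2, 8}
Tree: B1–B2, B2–B3, B1–B4, B4–B5, B1–B6, B4–B7, B1–B8

The largest bag has 2 vertices, giving width 1; this decomposition certifies tw(G) ≤ 1. Since G has at least one edge (e.g. 3–2), it is not an edgeless graph, so tw(G) ≥ 1. Therefore the treewidth is 1.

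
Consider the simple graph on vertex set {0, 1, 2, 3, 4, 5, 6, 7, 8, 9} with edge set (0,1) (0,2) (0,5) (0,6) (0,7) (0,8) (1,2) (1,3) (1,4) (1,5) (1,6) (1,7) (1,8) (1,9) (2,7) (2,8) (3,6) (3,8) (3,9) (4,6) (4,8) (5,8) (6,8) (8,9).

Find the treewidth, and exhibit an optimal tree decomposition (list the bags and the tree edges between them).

Treewidth 3.
One such decomposition:
Bags: B1 = {0, 1, 5, 8}  B2 = {0, 1, 6, 8}  B3 = {1, 3, 6, 8}  B4 = {0, 1, 2, 8}  B5 = {1, 3, 8, 9}  B6 = {1, 4, 6, 8}  B7 = {0, 1, 2, 7}
Tree: B1–B2, B2–B3, B1–B4, B3–B5, B2–B6, B4–B7

Each bag holds 4 vertices, so the decomposition has width 3, which upper-bounds the treewidth. On the other hand G contains the 4-clique {0, 1, 2, 8}. A clique must lie in a single bag of any decomposition, so no decomposition can have width below 3. The upper and lower bounds meet at 3, so that is the treewidth.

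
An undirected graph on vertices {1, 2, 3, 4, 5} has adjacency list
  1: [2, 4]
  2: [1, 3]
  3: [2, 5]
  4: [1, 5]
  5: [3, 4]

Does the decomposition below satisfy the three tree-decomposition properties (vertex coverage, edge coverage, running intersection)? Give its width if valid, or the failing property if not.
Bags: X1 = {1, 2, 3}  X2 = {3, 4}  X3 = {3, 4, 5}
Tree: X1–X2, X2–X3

A tree decomposition must satisfy three properties: every vertex lies in some bag; for every edge, both endpoints lie together in some bag; and for every vertex, the bags containing it form a connected subtree. Here edge (1,4) lies in no bag, so the decomposition is invalid.

No — edge (1,4) lies in no bag.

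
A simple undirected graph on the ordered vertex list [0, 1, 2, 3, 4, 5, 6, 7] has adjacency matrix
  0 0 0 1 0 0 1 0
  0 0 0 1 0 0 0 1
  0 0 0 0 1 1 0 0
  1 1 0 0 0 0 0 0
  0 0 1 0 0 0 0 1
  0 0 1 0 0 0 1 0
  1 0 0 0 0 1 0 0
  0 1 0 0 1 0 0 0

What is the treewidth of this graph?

A width-2 tree decomposition is:
Bags: B1 = {0, 3, 6}  B2 = {3, 5, 6}  B3 = {2, 3, 5}  B4 = {2, 3, 4}  B5 = {3, 4, 7}  B6 = {1, 3, 7}
Tree: B1–B2, B2–B3, B3–B4, B4–B5, B5–B6
Every bag has size at most 3, so the width is 3 − 1 = 2 and tw(G) ≤ 2. The edges 3–0–6–5–2–4–7–1–3 form a cycle, so G is not a tree and its treewidth is at least 2. Therefore the treewidth is 2.

2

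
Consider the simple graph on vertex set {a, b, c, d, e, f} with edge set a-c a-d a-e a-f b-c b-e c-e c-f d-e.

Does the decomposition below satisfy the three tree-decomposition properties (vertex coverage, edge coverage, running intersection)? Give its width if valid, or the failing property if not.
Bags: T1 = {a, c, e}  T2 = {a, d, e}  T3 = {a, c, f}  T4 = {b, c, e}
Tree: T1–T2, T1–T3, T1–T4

Yes; width 2.

Every vertex of G appears in some bag (union = {a, b, c, d, e, f}); every edge is covered by a bag; and for each vertex v the set of bags containing v is connected in the bag tree. The decomposition is therefore valid. The largest bag has 3 vertices, so the width is 2.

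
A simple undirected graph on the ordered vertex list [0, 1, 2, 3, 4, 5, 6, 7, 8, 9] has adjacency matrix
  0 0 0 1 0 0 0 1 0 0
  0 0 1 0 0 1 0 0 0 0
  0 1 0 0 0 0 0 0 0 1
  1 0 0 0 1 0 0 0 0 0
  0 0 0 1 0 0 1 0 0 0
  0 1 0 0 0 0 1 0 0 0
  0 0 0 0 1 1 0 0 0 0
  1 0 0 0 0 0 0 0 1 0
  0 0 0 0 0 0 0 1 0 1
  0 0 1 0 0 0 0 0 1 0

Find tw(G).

A width-2 tree decomposition is:
Bags: B1 = {1, 5, 6}  B2 = {1, 4, 6}  B3 = {1, 3, 4}  B4 = {0, 1, 3}  B5 = {0, 1, 7}  B6 = {1, 7, 8}  B7 = {1, 8, 9}  B8 = {1, 2, 9}
Tree: B1–B2, B2–B3, B3–B4, B4–B5, B5–B6, B6–B7, B7–B8
Each bag holds 3 vertices, so the decomposition has width 2, which upper-bounds the treewidth. The edges 1–5–6–4–3–0–7–8–9–2–1 form a cycle, so G is not a tree and its treewidth is at least 2. Therefore the treewidth is 2.

2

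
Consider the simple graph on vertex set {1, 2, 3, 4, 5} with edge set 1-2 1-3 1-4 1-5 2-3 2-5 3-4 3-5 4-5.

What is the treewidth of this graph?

3

A width-3 tree decomposition is:
Bags: B1 = {1, 2, 3, 5}  B2 = {1, 3, 4, 5}
Tree: B1–B2
Each bag holds 4 vertices, so the decomposition has width 3, which upper-bounds the treewidth. On the other hand G contains the 4-clique {1, 2, 3, 5}. A clique must lie in a single bag of any decomposition, so no decomposition can have width below 3. Hence tw(G) = 3 exactly.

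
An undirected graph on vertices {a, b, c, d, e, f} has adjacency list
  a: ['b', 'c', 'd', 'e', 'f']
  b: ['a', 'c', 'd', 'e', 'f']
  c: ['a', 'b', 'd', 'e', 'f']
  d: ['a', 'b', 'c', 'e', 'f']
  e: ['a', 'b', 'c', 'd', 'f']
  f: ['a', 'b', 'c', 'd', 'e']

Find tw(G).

5

A width-5 tree decomposition is:
Bags: B1 = {a, b, c, d, e, f}
Tree: (single bag)
With just one bag of size 6, the width is 6 − 1 = 5, so tw(G) ≤ 5. For the lower bound, the 6 vertices {a, b, c, d, e, f} are pairwise adjacent, and any tree decomposition puts a clique entirely inside one bag — forcing width ≥ 5. Therefore the treewidth is 5.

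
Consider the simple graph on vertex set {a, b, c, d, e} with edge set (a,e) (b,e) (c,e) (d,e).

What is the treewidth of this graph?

A width-1 tree decomposition is:
Bags: B1 = {a, e}  B2 = {b, e}  B3 = {d, e}  B4 = {c, e}
Tree: B1–B2, B2–B3, B1–B4
Each bag holds 2 vertices, so the decomposition has width 1, which upper-bounds the treewidth. G has an edge, so its treewidth is at least 1. Combining the bounds, tw(G) = 1.

1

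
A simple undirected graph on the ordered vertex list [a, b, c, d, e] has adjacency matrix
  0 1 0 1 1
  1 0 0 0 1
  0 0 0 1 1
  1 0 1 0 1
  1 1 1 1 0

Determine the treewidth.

A width-2 tree decomposition is:
Bags: B1 = {a, d, e}  B2 = {c, d, e}  B3 = {a, b, e}
Tree: B1–B2, B1–B3
Every bag has size at most 3, so the width is 3 − 1 = 2 and tw(G) ≤ 2. Conversely, {c, d, e} is a clique of size 3, and the vertices of any clique must share a bag in every tree decomposition; so some bag has ≥ 3 vertices and tw(G) ≥ 2. Therefore the treewidth is 2.

2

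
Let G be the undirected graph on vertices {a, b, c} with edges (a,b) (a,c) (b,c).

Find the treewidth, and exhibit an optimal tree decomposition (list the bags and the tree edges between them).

Treewidth 2.
One optimal decomposition is:
Bags: B1 = {a, b, c}
Tree: (single bag)

With just one bag of size 3, the width is 3 − 1 = 2, so tw(G) ≤ 2. For the lower bound, the 3 vertices {a, b, c} are pairwise adjacent, and any tree decomposition puts a clique entirely inside one bag — forcing width ≥ 2. Therefore the treewidth is 2.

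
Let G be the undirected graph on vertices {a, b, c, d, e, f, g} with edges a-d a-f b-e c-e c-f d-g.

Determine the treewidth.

A width-1 tree decomposition is:
Bags: B1 = {d, g}  B2 = {a, d}  B3 = {a, f}  B4 = {c, f}  B5 = {c, e}  B6 = {b, e}
Tree: B1–B2, B2–B3, B3–B4, B4–B5, B5–B6
The largest bag has 2 vertices, giving width 1; this decomposition certifies tw(G) ≤ 1. G has an edge, so its treewidth is at least 1. The upper and lower bounds meet at 1, so that is the treewidth.

1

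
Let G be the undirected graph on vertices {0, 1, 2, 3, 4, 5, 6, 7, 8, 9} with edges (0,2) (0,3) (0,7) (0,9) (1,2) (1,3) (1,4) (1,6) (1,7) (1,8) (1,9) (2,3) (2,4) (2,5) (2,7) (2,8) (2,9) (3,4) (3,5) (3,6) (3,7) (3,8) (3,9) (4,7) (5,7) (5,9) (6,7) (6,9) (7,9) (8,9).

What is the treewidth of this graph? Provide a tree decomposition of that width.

Each bag holds 5 vertices, so the decomposition has width 4, which upper-bounds the treewidth. For the lower bound, the 5 vertices {1, 2, 3, 8, 9} are pairwise adjacent, and any tree decomposition puts a clique entirely inside one bag — forcing width ≥ 4. The upper and lower bounds meet at 4, so that is the treewidth.

Treewidth 4.
One optimal decomposition is:
Bags: B1 = {1, 3, 6, 7, 9}  B2 = {1, 2, 3, 7, 9}  B3 = {1, 2, 3, 8, 9}  B4 = {2, 3, 5, 7, 9}  B5 = {0, 2, 3, 7, 9}  B6 = {1, 2, 3, 4, 7}
Tree: B1–B2, B2–B3, B2–B4, B4–B5, B2–B6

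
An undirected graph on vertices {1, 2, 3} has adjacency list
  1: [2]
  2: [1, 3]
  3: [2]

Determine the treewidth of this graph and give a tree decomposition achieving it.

Treewidth 1.
Bags: B1 = {1, 2}  B2 = {2, 3}
Tree: B1–B2

Each bag holds 2 vertices, so the decomposition has width 1, which upper-bounds the treewidth. Since G has at least one edge (e.g. 1–2), it is not an edgeless graph, so tw(G) ≥ 1. The upper and lower bounds meet at 1, so that is the treewidth.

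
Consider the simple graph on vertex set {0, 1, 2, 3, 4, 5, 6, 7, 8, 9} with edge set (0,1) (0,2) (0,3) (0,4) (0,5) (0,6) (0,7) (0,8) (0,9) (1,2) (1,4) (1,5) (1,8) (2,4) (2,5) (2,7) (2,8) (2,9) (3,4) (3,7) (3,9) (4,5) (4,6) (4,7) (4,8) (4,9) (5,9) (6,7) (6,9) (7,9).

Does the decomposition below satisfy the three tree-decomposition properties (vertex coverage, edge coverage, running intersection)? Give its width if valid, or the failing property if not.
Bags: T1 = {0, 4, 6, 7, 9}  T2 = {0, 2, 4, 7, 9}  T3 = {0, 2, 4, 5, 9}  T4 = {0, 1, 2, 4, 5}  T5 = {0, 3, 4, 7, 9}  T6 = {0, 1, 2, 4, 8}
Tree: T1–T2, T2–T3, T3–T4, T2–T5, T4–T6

Vertex coverage: the bags together contain {0, 1, 2, 3, 4, 5, 6, 7, 8, 9}, the full vertex set. Edge coverage: each edge of G has both endpoints in at least one bag. Running intersection: for every vertex, the bags containing it form a connected subtree. All three properties hold, so this is a valid tree decomposition of width max|bag| − 1 = 4, and hence tw(G) ≤ 4.

Yes; width 4.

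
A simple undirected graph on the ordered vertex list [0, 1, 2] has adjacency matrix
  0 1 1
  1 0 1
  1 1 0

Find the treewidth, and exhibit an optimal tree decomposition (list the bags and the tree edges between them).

Treewidth 2.
Bags: B1 = {0, 1, 2}
Tree: (single bag)

With just one bag of size 3, the width is 3 − 1 = 2, so tw(G) ≤ 2. For the lower bound, the 3 vertices {0, 1, 2} are pairwise adjacent, and any tree decomposition puts a clique entirely inside one bag — forcing width ≥ 2. Therefore the treewidth is 2.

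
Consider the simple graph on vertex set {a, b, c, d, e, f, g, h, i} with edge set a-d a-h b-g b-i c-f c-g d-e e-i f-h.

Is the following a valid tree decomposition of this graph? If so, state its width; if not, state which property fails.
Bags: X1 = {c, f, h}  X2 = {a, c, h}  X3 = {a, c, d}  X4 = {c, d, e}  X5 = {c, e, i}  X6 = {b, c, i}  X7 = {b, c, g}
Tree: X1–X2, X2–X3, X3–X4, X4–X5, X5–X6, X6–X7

Yes; width 2.

Every vertex of G appears in some bag (union = {a, b, c, d, e, f, g, h, i}); every edge is covered by a bag; and for each vertex v the set of bags containing v is connected in the bag tree. The decomposition is therefore valid. The largest bag has 3 vertices, so the width is 2.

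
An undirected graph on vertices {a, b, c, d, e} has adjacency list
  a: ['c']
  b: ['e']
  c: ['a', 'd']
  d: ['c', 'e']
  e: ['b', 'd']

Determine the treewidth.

A width-1 tree decomposition is:
Bags: B1 = {d, e}  B2 = {c, d}  B3 = {b, e}  B4 = {a, c}
Tree: B1–B2, B1–B3, B2–B4
The largest bag has 2 vertices, giving width 1; this decomposition certifies tw(G) ≤ 1. Any graph with an edge has treewidth ≥ 1, and G has the edge e–d. Combining the bounds, tw(G) = 1.

1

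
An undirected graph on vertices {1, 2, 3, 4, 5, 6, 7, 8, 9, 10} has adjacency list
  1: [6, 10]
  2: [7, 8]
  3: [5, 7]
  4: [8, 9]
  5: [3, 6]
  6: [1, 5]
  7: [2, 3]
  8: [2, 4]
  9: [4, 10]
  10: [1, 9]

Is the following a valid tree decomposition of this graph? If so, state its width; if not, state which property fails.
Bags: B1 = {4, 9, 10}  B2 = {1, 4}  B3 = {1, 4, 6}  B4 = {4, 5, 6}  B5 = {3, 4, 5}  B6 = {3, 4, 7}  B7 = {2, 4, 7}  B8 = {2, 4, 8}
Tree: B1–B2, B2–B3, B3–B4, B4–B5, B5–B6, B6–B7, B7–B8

No — edge (10,1) lies in no bag.

A tree decomposition must satisfy three properties: every vertex lies in some bag; for every edge, both endpoints lie together in some bag; and for every vertex, the bags containing it form a connected subtree. Here edge (10,1) lies in no bag, so the decomposition is invalid.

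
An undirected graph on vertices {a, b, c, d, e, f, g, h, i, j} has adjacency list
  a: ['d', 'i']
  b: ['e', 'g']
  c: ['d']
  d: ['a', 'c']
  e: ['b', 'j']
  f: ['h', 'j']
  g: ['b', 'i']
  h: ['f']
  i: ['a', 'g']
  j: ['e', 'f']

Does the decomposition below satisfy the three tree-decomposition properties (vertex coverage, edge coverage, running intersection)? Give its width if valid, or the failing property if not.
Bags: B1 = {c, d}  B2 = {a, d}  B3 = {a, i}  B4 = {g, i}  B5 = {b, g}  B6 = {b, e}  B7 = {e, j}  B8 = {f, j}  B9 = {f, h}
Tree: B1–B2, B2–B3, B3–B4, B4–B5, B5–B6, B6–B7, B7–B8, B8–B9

Yes; width 1.

Vertex coverage: the bags together contain {a, b, c, d, e, f, g, h, i, j}, the full vertex set. Edge coverage: each edge of G has both endpoints in at least one bag. Running intersection: for every vertex, the bags containing it form a connected subtree. All three properties hold, so this is a valid tree decomposition of width max|bag| − 1 = 1, and hence tw(G) ≤ 1.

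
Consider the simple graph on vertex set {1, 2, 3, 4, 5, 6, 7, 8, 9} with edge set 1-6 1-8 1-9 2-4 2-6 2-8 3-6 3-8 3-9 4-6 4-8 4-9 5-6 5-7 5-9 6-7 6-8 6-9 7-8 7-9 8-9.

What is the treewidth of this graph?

3

A width-3 tree decomposition is:
Bags: B1 = {4, 6, 8, 9}  B2 = {6, 7, 8, 9}  B3 = {3, 6, 8, 9}  B4 = {1, 6, 8, 9}  B5 = {2, 4, 6, 8}  B6 = {5, 6, 7, 9}
Tree: B1–B2, B1–B3, B2–B4, B1–B5, B2–B6
Every bag has size at most 4, so the width is 4 − 1 = 3 and tw(G) ≤ 3. On the other hand G contains the 4-clique {1, 6, 8, 9}. A clique must lie in a single bag of any decomposition, so no decomposition can have width below 3. The upper and lower bounds meet at 3, so that is the treewidth.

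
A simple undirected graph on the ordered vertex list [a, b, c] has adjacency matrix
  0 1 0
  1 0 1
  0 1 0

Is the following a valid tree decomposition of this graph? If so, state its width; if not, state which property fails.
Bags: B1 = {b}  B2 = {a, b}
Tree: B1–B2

A tree decomposition must satisfy three properties: every vertex lies in some bag; for every edge, both endpoints lie together in some bag; and for every vertex, the bags containing it form a connected subtree. Here vertex c appears in no bag, so the decomposition is invalid.

No — vertex c appears in no bag.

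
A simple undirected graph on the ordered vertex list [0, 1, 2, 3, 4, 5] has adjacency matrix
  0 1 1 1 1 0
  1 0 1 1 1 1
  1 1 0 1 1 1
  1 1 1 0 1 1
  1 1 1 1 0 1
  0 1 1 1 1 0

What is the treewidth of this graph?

4

A width-4 tree decomposition is:
Bags: B1 = {0, 1, 2, 3, 4}  B2 = {1, 2, 3, 4, 5}
Tree: B1–B2
Each bag holds 5 vertices, so the decomposition has width 4, which upper-bounds the treewidth. For the lower bound, the 5 vertices {0, 1, 2, 3, 4} are pairwise adjacent, and any tree decomposition puts a clique entirely inside one bag — forcing width ≥ 4. Combining the bounds, tw(G) = 4.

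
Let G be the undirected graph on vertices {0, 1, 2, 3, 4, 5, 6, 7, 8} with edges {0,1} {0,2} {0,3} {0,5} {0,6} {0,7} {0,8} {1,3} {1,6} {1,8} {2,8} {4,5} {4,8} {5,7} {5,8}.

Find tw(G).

2

A width-2 tree decomposition is:
Bags: B1 = {0, 5, 7}  B2 = {0, 5, 8}  B3 = {0, 1, 8}  B4 = {4, 5, 8}  B5 = {0, 1, 3}  B6 = {0, 2, 8}  B7 = {0, 1, 6}
Tree: B1–B2, B2–B3, B2–B4, B3–B5, B2–B6, B3–B7
Each bag holds 3 vertices, so the decomposition has width 2, which upper-bounds the treewidth. On the other hand G contains the 3-clique {0, 1, 8}. A clique must lie in a single bag of any decomposition, so no decomposition can have width below 2. The upper and lower bounds meet at 2, so that is the treewidth.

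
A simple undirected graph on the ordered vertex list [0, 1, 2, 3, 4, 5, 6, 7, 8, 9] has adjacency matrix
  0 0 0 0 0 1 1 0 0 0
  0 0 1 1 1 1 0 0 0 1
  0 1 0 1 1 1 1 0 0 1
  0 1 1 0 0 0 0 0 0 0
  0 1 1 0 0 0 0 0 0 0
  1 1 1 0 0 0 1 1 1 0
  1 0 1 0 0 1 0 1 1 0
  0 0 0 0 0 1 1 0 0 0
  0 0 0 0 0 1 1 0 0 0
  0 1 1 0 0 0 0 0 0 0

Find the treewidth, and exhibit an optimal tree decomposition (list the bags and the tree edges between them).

Treewidth 2.
Bags: B1 = {1, 2, 5}  B2 = {1, 2, 4}  B3 = {2, 5, 6}  B4 = {1, 2, 9}  B5 = {5, 6, 7}  B6 = {1, 2, 3}  B7 = {5, 6, 8}  B8 = {0, 5, 6}
Tree: B1–B2, B1–B3, B2–B4, B3–B5, B1–B6, B3–B7, B3–B8

Each bag holds 3 vertices, so the decomposition has width 2, which upper-bounds the treewidth. For the lower bound, the 3 vertices {0, 5, 6} are pairwise adjacent, and any tree decomposition puts a clique entirely inside one bag — forcing width ≥ 2. The upper and lower bounds meet at 2, so that is the treewidth.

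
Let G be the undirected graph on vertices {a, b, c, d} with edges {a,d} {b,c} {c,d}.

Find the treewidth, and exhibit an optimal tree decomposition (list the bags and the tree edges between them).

Treewidth 1.
One such decomposition:
Bags: B1 = {b, c}  B2 = {c, d}  B3 = {a, d}
Tree: B1–B2, B2–B3

Each bag holds 2 vertices, so the decomposition has width 1, which upper-bounds the treewidth. Any graph with an edge has treewidth ≥ 1, and G has the edge b–c. Combining the bounds, tw(G) = 1.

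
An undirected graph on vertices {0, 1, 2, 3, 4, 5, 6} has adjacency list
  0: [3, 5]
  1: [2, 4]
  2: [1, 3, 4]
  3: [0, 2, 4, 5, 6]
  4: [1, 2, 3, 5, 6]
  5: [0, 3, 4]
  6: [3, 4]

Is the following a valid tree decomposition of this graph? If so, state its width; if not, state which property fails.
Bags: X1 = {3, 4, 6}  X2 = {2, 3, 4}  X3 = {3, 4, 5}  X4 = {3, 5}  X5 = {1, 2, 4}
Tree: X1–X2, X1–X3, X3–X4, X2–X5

No — vertex 0 appears in no bag.

A tree decomposition must satisfy three properties: every vertex lies in some bag; for every edge, both endpoints lie together in some bag; and for every vertex, the bags containing it form a connected subtree. Here vertex 0 appears in no bag, so the decomposition is invalid.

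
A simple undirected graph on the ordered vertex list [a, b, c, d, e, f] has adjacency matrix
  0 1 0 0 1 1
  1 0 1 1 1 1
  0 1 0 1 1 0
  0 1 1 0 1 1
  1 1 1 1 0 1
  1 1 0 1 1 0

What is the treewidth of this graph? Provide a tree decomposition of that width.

Treewidth 3.
One such decomposition:
Bags: B1 = {a, b, e, f}  B2 = {b, d, e, f}  B3 = {b, c, d, e}
Tree: B1–B2, B2–B3

Every bag has size at most 4, so the width is 4 − 1 = 3 and tw(G) ≤ 3. For the lower bound, the 4 vertices {b, c, d, e} are pairwise adjacent, and any tree decomposition puts a clique entirely inside one bag — forcing width ≥ 3. Therefore the treewidth is 3.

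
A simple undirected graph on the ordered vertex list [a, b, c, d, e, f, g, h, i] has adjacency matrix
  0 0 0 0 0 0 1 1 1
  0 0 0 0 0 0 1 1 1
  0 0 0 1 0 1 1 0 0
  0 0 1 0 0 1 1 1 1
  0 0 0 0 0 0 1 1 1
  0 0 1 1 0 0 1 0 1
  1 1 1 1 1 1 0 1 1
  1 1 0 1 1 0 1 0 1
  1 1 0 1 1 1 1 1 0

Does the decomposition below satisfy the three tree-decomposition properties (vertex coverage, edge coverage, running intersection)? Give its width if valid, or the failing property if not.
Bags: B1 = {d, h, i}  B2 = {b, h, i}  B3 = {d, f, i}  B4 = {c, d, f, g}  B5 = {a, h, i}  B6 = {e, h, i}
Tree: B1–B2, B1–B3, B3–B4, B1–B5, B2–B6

No — edge (h,g) lies in no bag.

A tree decomposition must satisfy three properties: every vertex lies in some bag; for every edge, both endpoints lie together in some bag; and for every vertex, the bags containing it form a connected subtree. Here edge (h,g) lies in no bag, so the decomposition is invalid.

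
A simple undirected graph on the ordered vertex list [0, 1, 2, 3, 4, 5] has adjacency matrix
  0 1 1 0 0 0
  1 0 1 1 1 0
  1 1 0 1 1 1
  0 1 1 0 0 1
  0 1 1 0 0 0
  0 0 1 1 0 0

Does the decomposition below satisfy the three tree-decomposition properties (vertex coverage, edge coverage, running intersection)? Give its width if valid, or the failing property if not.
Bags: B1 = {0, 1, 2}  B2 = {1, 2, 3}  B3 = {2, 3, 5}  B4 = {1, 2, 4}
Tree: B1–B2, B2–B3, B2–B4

Checking the three conditions: (i) the bags cover all of {0, 1, 2, 3, 4, 5}; (ii) for each edge, some bag contains both endpoints; (iii) the bags containing any fixed vertex form a subtree. All hold, so the decomposition is valid with width 3 − 1 = 2.

Yes; width 2.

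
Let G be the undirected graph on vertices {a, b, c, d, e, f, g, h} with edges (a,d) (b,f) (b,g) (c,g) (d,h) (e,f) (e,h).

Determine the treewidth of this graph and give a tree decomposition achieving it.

Treewidth 1.
One such decomposition:
Bags: B1 = {c, g}  B2 = {b, g}  B3 = {b, f}  B4 = {e, f}  B5 = {e, h}  B6 = {d, h}  B7 = {a, d}
Tree: B1–B2, B2–B3, B3–B4, B4–B5, B5–B6, B6–B7

Every bag has size at most 2, so the width is 2 − 1 = 1 and tw(G) ≤ 1. G has an edge, so its treewidth is at least 1. The upper and lower bounds meet at 1, so that is the treewidth.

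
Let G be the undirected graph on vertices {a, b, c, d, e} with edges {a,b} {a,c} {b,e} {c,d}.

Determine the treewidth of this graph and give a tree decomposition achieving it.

Treewidth 1.
Bags: B1 = {c, d}  B2 = {a, c}  B3 = {a, b}  B4 = {b, e}
Tree: B1–B2, B2–B3, B3–B4

The largest bag has 2 vertices, giving width 1; this decomposition certifies tw(G) ≤ 1. G has an edge, so its treewidth is at least 1. Combining the bounds, tw(G) = 1.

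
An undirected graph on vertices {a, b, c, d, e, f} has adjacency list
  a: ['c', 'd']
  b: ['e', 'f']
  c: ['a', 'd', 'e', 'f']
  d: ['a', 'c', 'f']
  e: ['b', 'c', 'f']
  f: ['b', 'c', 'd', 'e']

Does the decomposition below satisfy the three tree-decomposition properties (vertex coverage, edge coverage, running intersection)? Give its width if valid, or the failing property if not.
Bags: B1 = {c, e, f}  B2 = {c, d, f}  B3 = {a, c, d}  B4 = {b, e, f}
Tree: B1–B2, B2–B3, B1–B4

Yes; width 2.

Vertex coverage: the bags together contain {a, b, c, d, e, f}, the full vertex set. Edge coverage: each edge of G has both endpoints in at least one bag. Running intersection: for every vertex, the bags containing it form a connected subtree. All three properties hold, so this is a valid tree decomposition of width max|bag| − 1 = 2, and hence tw(G) ≤ 2.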